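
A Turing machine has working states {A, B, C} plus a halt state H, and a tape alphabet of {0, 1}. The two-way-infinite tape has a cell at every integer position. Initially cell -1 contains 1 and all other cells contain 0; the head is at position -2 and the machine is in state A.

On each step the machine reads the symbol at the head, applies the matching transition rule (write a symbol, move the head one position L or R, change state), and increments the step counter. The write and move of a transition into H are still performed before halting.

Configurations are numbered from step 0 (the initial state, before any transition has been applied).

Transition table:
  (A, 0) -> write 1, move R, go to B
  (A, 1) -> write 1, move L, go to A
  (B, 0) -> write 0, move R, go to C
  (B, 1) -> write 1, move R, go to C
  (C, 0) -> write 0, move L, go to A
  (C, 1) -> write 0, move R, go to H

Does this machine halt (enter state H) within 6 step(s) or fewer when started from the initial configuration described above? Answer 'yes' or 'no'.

Answer: no

Derivation:
Step 1: in state A at pos -2, read 0 -> (A,0)->write 1,move R,goto B. Now: state=B, head=-1, tape[-3..0]=0110 (head:   ^)
Step 2: in state B at pos -1, read 1 -> (B,1)->write 1,move R,goto C. Now: state=C, head=0, tape[-3..1]=01100 (head:    ^)
Step 3: in state C at pos 0, read 0 -> (C,0)->write 0,move L,goto A. Now: state=A, head=-1, tape[-3..1]=01100 (head:   ^)
Step 4: in state A at pos -1, read 1 -> (A,1)->write 1,move L,goto A. Now: state=A, head=-2, tape[-3..1]=01100 (head:  ^)
Step 5: in state A at pos -2, read 1 -> (A,1)->write 1,move L,goto A. Now: state=A, head=-3, tape[-4..1]=001100 (head:  ^)
Step 6: in state A at pos -3, read 0 -> (A,0)->write 1,move R,goto B. Now: state=B, head=-2, tape[-4..1]=011100 (head:   ^)
After 6 step(s): state = B (not H) -> not halted within 6 -> no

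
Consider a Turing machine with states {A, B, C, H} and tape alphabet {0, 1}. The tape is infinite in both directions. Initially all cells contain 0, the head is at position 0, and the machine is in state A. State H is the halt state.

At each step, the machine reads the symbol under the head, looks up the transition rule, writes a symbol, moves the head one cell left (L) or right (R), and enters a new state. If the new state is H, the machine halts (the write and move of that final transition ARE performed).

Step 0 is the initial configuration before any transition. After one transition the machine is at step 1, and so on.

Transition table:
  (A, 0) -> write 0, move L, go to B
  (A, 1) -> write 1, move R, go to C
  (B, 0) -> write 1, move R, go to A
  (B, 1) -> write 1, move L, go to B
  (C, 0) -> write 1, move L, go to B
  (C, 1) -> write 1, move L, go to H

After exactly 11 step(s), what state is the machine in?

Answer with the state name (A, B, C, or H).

Answer: C

Derivation:
Step 1: in state A at pos 0, read 0 -> (A,0)->write 0,move L,goto B. Now: state=B, head=-1, tape[-2..1]=0000 (head:  ^)
Step 2: in state B at pos -1, read 0 -> (B,0)->write 1,move R,goto A. Now: state=A, head=0, tape[-2..1]=0100 (head:   ^)
Step 3: in state A at pos 0, read 0 -> (A,0)->write 0,move L,goto B. Now: state=B, head=-1, tape[-2..1]=0100 (head:  ^)
Step 4: in state B at pos -1, read 1 -> (B,1)->write 1,move L,goto B. Now: state=B, head=-2, tape[-3..1]=00100 (head:  ^)
Step 5: in state B at pos -2, read 0 -> (B,0)->write 1,move R,goto A. Now: state=A, head=-1, tape[-3..1]=01100 (head:   ^)
Step 6: in state A at pos -1, read 1 -> (A,1)->write 1,move R,goto C. Now: state=C, head=0, tape[-3..1]=01100 (head:    ^)
Step 7: in state C at pos 0, read 0 -> (C,0)->write 1,move L,goto B. Now: state=B, head=-1, tape[-3..1]=01110 (head:   ^)
Step 8: in state B at pos -1, read 1 -> (B,1)->write 1,move L,goto B. Now: state=B, head=-2, tape[-3..1]=01110 (head:  ^)
Step 9: in state B at pos -2, read 1 -> (B,1)->write 1,move L,goto B. Now: state=B, head=-3, tape[-4..1]=001110 (head:  ^)
Step 10: in state B at pos -3, read 0 -> (B,0)->write 1,move R,goto A. Now: state=A, head=-2, tape[-4..1]=011110 (head:   ^)
Step 11: in state A at pos -2, read 1 -> (A,1)->write 1,move R,goto C. Now: state=C, head=-1, tape[-4..1]=011110 (head:    ^)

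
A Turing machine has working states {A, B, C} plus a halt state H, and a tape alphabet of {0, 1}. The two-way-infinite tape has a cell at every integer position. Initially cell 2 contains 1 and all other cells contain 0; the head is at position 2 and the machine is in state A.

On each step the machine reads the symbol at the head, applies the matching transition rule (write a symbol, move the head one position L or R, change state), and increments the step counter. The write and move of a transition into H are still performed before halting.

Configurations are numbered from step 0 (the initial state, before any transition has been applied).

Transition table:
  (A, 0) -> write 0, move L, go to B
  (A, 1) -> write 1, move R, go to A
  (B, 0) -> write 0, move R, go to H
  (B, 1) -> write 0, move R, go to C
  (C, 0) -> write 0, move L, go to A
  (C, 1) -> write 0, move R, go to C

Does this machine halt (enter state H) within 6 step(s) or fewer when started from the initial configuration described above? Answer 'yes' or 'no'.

Answer: yes

Derivation:
Step 1: in state A at pos 2, read 1 -> (A,1)->write 1,move R,goto A. Now: state=A, head=3, tape[1..4]=0100 (head:   ^)
Step 2: in state A at pos 3, read 0 -> (A,0)->write 0,move L,goto B. Now: state=B, head=2, tape[1..4]=0100 (head:  ^)
Step 3: in state B at pos 2, read 1 -> (B,1)->write 0,move R,goto C. Now: state=C, head=3, tape[1..4]=0000 (head:   ^)
Step 4: in state C at pos 3, read 0 -> (C,0)->write 0,move L,goto A. Now: state=A, head=2, tape[1..4]=0000 (head:  ^)
Step 5: in state A at pos 2, read 0 -> (A,0)->write 0,move L,goto B. Now: state=B, head=1, tape[0..4]=00000 (head:  ^)
Step 6: in state B at pos 1, read 0 -> (B,0)->write 0,move R,goto H. Now: state=H, head=2, tape[0..4]=00000 (head:   ^)
State H reached at step 6; 6 <= 6 -> yes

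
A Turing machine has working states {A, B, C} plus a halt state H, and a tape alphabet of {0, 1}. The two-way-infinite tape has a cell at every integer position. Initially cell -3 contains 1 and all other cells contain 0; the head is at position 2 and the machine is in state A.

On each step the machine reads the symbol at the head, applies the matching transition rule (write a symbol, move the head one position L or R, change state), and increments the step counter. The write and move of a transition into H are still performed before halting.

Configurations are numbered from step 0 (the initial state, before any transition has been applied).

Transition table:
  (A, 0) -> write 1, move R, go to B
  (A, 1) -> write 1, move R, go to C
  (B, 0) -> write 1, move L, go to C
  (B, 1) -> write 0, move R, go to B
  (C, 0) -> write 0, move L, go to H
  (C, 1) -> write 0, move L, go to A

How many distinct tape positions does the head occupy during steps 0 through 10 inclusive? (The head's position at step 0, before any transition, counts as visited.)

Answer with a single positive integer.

Step 1: in state A at pos 2, read 0 -> (A,0)->write 1,move R,goto B. Now: state=B, head=3, tape[-4..4]=010000100 (head:        ^)
Step 2: in state B at pos 3, read 0 -> (B,0)->write 1,move L,goto C. Now: state=C, head=2, tape[-4..4]=010000110 (head:       ^)
Step 3: in state C at pos 2, read 1 -> (C,1)->write 0,move L,goto A. Now: state=A, head=1, tape[-4..4]=010000010 (head:      ^)
Step 4: in state A at pos 1, read 0 -> (A,0)->write 1,move R,goto B. Now: state=B, head=2, tape[-4..4]=010001010 (head:       ^)
Step 5: in state B at pos 2, read 0 -> (B,0)->write 1,move L,goto C. Now: state=C, head=1, tape[-4..4]=010001110 (head:      ^)
Step 6: in state C at pos 1, read 1 -> (C,1)->write 0,move L,goto A. Now: state=A, head=0, tape[-4..4]=010000110 (head:     ^)
Step 7: in state A at pos 0, read 0 -> (A,0)->write 1,move R,goto B. Now: state=B, head=1, tape[-4..4]=010010110 (head:      ^)
Step 8: in state B at pos 1, read 0 -> (B,0)->write 1,move L,goto C. Now: state=C, head=0, tape[-4..4]=010011110 (head:     ^)
Step 9: in state C at pos 0, read 1 -> (C,1)->write 0,move L,goto A. Now: state=A, head=-1, tape[-4..4]=010001110 (head:    ^)
Step 10: in state A at pos -1, read 0 -> (A,0)->write 1,move R,goto B. Now: state=B, head=0, tape[-4..4]=010101110 (head:     ^)
Head positions at steps 0..10: starting at 2, distinct positions visited = {-1, 0, 1, 2, 3} -> 5 position(s)

Answer: 5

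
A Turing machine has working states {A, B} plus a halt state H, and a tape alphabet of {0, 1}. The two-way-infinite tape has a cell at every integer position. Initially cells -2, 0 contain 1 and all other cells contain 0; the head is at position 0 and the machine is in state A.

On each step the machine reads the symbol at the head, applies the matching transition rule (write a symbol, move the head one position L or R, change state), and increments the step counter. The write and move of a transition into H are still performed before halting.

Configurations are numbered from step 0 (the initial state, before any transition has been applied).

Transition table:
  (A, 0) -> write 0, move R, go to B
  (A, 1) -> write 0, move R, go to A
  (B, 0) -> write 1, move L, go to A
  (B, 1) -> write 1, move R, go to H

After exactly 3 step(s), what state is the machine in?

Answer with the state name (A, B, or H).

Answer: A

Derivation:
Step 1: in state A at pos 0, read 1 -> (A,1)->write 0,move R,goto A. Now: state=A, head=1, tape[-3..2]=010000 (head:     ^)
Step 2: in state A at pos 1, read 0 -> (A,0)->write 0,move R,goto B. Now: state=B, head=2, tape[-3..3]=0100000 (head:      ^)
Step 3: in state B at pos 2, read 0 -> (B,0)->write 1,move L,goto A. Now: state=A, head=1, tape[-3..3]=0100010 (head:     ^)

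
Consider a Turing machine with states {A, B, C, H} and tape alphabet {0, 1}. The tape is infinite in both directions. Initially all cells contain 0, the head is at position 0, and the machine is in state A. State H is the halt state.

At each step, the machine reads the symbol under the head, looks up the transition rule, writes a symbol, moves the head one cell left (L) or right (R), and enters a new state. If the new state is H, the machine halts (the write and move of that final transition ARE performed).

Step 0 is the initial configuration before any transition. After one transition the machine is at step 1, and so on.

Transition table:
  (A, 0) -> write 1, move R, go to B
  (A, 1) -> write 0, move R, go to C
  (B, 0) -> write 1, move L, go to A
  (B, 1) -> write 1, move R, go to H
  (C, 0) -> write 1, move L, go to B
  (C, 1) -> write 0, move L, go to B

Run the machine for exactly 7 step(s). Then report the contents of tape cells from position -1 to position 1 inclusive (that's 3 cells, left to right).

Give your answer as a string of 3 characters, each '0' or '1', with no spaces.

Answer: 110

Derivation:
Step 1: in state A at pos 0, read 0 -> (A,0)->write 1,move R,goto B. Now: state=B, head=1, tape[-1..2]=0100 (head:   ^)
Step 2: in state B at pos 1, read 0 -> (B,0)->write 1,move L,goto A. Now: state=A, head=0, tape[-1..2]=0110 (head:  ^)
Step 3: in state A at pos 0, read 1 -> (A,1)->write 0,move R,goto C. Now: state=C, head=1, tape[-1..2]=0010 (head:   ^)
Step 4: in state C at pos 1, read 1 -> (C,1)->write 0,move L,goto B. Now: state=B, head=0, tape[-1..2]=0000 (head:  ^)
Step 5: in state B at pos 0, read 0 -> (B,0)->write 1,move L,goto A. Now: state=A, head=-1, tape[-2..2]=00100 (head:  ^)
Step 6: in state A at pos -1, read 0 -> (A,0)->write 1,move R,goto B. Now: state=B, head=0, tape[-2..2]=01100 (head:   ^)
Step 7: in state B at pos 0, read 1 -> (B,1)->write 1,move R,goto H. Now: state=H, head=1, tape[-2..2]=01100 (head:    ^)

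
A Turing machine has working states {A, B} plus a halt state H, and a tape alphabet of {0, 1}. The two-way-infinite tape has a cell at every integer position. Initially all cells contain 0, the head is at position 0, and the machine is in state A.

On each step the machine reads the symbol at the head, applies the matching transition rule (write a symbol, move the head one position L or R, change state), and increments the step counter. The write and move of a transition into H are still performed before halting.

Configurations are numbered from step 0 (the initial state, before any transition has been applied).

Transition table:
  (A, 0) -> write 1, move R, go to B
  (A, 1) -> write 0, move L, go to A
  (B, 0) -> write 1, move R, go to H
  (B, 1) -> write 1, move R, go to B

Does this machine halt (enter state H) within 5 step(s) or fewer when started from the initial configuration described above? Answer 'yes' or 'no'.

Step 1: in state A at pos 0, read 0 -> (A,0)->write 1,move R,goto B. Now: state=B, head=1, tape[-1..2]=0100 (head:   ^)
Step 2: in state B at pos 1, read 0 -> (B,0)->write 1,move R,goto H. Now: state=H, head=2, tape[-1..3]=01100 (head:    ^)
State H reached at step 2; 2 <= 5 -> yes

Answer: yes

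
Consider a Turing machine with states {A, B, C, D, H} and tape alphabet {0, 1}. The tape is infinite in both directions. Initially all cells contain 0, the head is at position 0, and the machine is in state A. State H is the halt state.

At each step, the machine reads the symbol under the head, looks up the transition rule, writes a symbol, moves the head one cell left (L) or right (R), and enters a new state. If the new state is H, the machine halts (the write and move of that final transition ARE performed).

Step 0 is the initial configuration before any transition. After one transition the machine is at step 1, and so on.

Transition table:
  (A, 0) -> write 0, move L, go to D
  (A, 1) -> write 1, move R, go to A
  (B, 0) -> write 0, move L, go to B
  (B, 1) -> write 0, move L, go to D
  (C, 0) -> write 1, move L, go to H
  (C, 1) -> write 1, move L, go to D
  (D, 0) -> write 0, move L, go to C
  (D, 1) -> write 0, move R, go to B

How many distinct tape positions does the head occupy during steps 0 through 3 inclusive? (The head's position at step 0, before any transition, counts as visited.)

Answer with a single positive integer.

Step 1: in state A at pos 0, read 0 -> (A,0)->write 0,move L,goto D. Now: state=D, head=-1, tape[-2..1]=0000 (head:  ^)
Step 2: in state D at pos -1, read 0 -> (D,0)->write 0,move L,goto C. Now: state=C, head=-2, tape[-3..1]=00000 (head:  ^)
Step 3: in state C at pos -2, read 0 -> (C,0)->write 1,move L,goto H. Now: state=H, head=-3, tape[-4..1]=001000 (head:  ^)
Head positions at steps 0..3: starting at 0, distinct positions visited = {-3, -2, -1, 0} -> 4 position(s)

Answer: 4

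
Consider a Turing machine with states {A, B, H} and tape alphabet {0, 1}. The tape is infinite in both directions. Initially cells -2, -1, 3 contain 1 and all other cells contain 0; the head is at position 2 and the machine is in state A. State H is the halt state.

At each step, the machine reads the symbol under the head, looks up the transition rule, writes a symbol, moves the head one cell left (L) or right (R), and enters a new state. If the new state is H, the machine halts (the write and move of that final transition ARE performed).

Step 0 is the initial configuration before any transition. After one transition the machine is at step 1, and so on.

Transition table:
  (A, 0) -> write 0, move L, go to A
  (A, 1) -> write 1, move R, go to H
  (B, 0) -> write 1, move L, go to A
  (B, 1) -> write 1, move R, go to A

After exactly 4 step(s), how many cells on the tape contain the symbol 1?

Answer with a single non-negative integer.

Answer: 3

Derivation:
Step 1: in state A at pos 2, read 0 -> (A,0)->write 0,move L,goto A. Now: state=A, head=1, tape[-3..4]=01100010 (head:     ^)
Step 2: in state A at pos 1, read 0 -> (A,0)->write 0,move L,goto A. Now: state=A, head=0, tape[-3..4]=01100010 (head:    ^)
Step 3: in state A at pos 0, read 0 -> (A,0)->write 0,move L,goto A. Now: state=A, head=-1, tape[-3..4]=01100010 (head:   ^)
Step 4: in state A at pos -1, read 1 -> (A,1)->write 1,move R,goto H. Now: state=H, head=0, tape[-3..4]=01100010 (head:    ^)
Cells containing 1 after step 4: {-2, -1, 3} -> 3 cell(s)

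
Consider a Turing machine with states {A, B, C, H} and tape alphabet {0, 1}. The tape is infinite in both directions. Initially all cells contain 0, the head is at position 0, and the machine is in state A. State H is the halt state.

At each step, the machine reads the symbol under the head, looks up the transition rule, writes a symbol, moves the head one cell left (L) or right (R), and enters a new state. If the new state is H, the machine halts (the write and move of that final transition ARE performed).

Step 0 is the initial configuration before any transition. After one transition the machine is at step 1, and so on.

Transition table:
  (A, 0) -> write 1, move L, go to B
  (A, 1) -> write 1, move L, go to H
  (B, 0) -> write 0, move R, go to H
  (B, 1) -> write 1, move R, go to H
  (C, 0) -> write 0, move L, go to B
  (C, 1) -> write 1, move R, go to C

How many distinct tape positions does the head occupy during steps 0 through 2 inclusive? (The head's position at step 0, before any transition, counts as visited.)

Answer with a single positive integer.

Step 1: in state A at pos 0, read 0 -> (A,0)->write 1,move L,goto B. Now: state=B, head=-1, tape[-2..1]=0010 (head:  ^)
Step 2: in state B at pos -1, read 0 -> (B,0)->write 0,move R,goto H. Now: state=H, head=0, tape[-2..1]=0010 (head:   ^)
Head positions at steps 0..2: starting at 0, distinct positions visited = {-1, 0} -> 2 position(s)

Answer: 2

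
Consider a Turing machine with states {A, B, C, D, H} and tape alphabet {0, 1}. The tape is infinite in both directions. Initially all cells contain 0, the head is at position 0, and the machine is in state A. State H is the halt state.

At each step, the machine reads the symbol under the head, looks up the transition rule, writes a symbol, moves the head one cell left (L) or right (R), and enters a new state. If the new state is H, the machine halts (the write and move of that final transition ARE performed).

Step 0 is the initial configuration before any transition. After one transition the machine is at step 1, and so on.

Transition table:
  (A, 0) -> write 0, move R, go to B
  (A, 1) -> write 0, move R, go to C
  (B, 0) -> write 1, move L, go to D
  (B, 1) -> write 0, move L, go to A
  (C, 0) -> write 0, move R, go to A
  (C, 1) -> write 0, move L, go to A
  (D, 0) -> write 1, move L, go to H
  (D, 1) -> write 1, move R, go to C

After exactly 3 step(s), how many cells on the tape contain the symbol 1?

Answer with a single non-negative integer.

Answer: 2

Derivation:
Step 1: in state A at pos 0, read 0 -> (A,0)->write 0,move R,goto B. Now: state=B, head=1, tape[-1..2]=0000 (head:   ^)
Step 2: in state B at pos 1, read 0 -> (B,0)->write 1,move L,goto D. Now: state=D, head=0, tape[-1..2]=0010 (head:  ^)
Step 3: in state D at pos 0, read 0 -> (D,0)->write 1,move L,goto H. Now: state=H, head=-1, tape[-2..2]=00110 (head:  ^)
Cells containing 1 after step 3: {0, 1} -> 2 cell(s)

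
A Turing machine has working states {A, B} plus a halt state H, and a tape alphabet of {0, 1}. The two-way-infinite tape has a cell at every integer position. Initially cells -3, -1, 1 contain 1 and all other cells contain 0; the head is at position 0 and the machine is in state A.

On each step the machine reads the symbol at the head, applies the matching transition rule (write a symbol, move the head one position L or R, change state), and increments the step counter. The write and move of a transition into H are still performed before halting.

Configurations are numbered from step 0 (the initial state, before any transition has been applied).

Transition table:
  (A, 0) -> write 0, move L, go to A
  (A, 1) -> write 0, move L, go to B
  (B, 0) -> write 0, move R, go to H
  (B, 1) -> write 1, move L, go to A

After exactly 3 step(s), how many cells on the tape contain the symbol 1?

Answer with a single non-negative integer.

Step 1: in state A at pos 0, read 0 -> (A,0)->write 0,move L,goto A. Now: state=A, head=-1, tape[-4..2]=0101010 (head:    ^)
Step 2: in state A at pos -1, read 1 -> (A,1)->write 0,move L,goto B. Now: state=B, head=-2, tape[-4..2]=0100010 (head:   ^)
Step 3: in state B at pos -2, read 0 -> (B,0)->write 0,move R,goto H. Now: state=H, head=-1, tape[-4..2]=0100010 (head:    ^)
Cells containing 1 after step 3: {-3, 1} -> 2 cell(s)

Answer: 2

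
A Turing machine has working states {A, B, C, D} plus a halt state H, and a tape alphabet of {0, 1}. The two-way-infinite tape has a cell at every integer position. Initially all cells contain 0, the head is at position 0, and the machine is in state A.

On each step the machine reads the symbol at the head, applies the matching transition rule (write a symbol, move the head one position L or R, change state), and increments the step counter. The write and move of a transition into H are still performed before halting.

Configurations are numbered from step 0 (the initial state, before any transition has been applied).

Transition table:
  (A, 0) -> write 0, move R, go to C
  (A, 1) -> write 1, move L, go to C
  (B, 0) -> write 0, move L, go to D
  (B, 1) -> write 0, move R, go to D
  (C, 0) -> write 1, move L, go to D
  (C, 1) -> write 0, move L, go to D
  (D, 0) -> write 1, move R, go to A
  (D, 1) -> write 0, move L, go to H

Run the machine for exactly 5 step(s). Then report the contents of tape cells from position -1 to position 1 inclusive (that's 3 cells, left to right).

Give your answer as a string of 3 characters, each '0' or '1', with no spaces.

Step 1: in state A at pos 0, read 0 -> (A,0)->write 0,move R,goto C. Now: state=C, head=1, tape[-1..2]=0000 (head:   ^)
Step 2: in state C at pos 1, read 0 -> (C,0)->write 1,move L,goto D. Now: state=D, head=0, tape[-1..2]=0010 (head:  ^)
Step 3: in state D at pos 0, read 0 -> (D,0)->write 1,move R,goto A. Now: state=A, head=1, tape[-1..2]=0110 (head:   ^)
Step 4: in state A at pos 1, read 1 -> (A,1)->write 1,move L,goto C. Now: state=C, head=0, tape[-1..2]=0110 (head:  ^)
Step 5: in state C at pos 0, read 1 -> (C,1)->write 0,move L,goto D. Now: state=D, head=-1, tape[-2..2]=00010 (head:  ^)

Answer: 001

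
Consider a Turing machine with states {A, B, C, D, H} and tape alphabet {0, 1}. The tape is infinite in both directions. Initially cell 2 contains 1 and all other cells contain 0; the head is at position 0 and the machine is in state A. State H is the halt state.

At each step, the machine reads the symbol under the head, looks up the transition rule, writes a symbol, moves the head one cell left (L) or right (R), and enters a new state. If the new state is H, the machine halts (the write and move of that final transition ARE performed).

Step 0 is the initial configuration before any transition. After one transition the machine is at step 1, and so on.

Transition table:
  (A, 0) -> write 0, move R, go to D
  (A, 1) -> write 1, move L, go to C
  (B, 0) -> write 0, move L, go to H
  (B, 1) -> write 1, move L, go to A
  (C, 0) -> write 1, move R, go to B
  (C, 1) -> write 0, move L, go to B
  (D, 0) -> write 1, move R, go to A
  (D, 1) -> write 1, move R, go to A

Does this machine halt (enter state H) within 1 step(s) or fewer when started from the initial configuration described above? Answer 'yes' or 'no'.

Step 1: in state A at pos 0, read 0 -> (A,0)->write 0,move R,goto D. Now: state=D, head=1, tape[-1..3]=00010 (head:   ^)
After 1 step(s): state = D (not H) -> not halted within 1 -> no

Answer: no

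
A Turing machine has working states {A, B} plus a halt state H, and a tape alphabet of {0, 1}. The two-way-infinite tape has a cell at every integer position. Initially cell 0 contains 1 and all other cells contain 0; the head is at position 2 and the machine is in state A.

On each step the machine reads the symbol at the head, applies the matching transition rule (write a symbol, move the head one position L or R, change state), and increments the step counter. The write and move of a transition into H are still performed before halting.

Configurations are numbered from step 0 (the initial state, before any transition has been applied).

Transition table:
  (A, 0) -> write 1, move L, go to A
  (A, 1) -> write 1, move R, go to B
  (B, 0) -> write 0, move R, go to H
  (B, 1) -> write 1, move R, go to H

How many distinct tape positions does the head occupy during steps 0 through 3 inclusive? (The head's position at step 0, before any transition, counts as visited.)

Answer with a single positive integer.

Answer: 3

Derivation:
Step 1: in state A at pos 2, read 0 -> (A,0)->write 1,move L,goto A. Now: state=A, head=1, tape[-1..3]=01010 (head:   ^)
Step 2: in state A at pos 1, read 0 -> (A,0)->write 1,move L,goto A. Now: state=A, head=0, tape[-1..3]=01110 (head:  ^)
Step 3: in state A at pos 0, read 1 -> (A,1)->write 1,move R,goto B. Now: state=B, head=1, tape[-1..3]=01110 (head:   ^)
Head positions at steps 0..3: starting at 2, distinct positions visited = {0, 1, 2} -> 3 position(s)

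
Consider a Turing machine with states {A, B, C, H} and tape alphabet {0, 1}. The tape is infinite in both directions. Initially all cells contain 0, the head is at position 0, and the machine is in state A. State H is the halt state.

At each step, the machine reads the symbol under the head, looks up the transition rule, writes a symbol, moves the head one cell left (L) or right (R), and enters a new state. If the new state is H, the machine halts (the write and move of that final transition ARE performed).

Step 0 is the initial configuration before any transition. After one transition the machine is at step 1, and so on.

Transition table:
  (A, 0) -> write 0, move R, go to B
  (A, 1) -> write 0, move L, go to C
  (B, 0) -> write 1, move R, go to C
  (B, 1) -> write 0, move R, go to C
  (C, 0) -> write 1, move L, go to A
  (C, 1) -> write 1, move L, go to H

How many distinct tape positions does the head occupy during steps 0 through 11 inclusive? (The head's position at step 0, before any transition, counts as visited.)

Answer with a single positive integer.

Answer: 4

Derivation:
Step 1: in state A at pos 0, read 0 -> (A,0)->write 0,move R,goto B. Now: state=B, head=1, tape[-1..2]=0000 (head:   ^)
Step 2: in state B at pos 1, read 0 -> (B,0)->write 1,move R,goto C. Now: state=C, head=2, tape[-1..3]=00100 (head:    ^)
Step 3: in state C at pos 2, read 0 -> (C,0)->write 1,move L,goto A. Now: state=A, head=1, tape[-1..3]=00110 (head:   ^)
Step 4: in state A at pos 1, read 1 -> (A,1)->write 0,move L,goto C. Now: state=C, head=0, tape[-1..3]=00010 (head:  ^)
Step 5: in state C at pos 0, read 0 -> (C,0)->write 1,move L,goto A. Now: state=A, head=-1, tape[-2..3]=001010 (head:  ^)
Step 6: in state A at pos -1, read 0 -> (A,0)->write 0,move R,goto B. Now: state=B, head=0, tape[-2..3]=001010 (head:   ^)
Step 7: in state B at pos 0, read 1 -> (B,1)->write 0,move R,goto C. Now: state=C, head=1, tape[-2..3]=000010 (head:    ^)
Step 8: in state C at pos 1, read 0 -> (C,0)->write 1,move L,goto A. Now: state=A, head=0, tape[-2..3]=000110 (head:   ^)
Step 9: in state A at pos 0, read 0 -> (A,0)->write 0,move R,goto B. Now: state=B, head=1, tape[-2..3]=000110 (head:    ^)
Step 10: in state B at pos 1, read 1 -> (B,1)->write 0,move R,goto C. Now: state=C, head=2, tape[-2..3]=000010 (head:     ^)
Step 11: in state C at pos 2, read 1 -> (C,1)->write 1,move L,goto H. Now: state=H, head=1, tape[-2..3]=000010 (head:    ^)
Head positions at steps 0..11: starting at 0, distinct positions visited = {-1, 0, 1, 2} -> 4 position(s)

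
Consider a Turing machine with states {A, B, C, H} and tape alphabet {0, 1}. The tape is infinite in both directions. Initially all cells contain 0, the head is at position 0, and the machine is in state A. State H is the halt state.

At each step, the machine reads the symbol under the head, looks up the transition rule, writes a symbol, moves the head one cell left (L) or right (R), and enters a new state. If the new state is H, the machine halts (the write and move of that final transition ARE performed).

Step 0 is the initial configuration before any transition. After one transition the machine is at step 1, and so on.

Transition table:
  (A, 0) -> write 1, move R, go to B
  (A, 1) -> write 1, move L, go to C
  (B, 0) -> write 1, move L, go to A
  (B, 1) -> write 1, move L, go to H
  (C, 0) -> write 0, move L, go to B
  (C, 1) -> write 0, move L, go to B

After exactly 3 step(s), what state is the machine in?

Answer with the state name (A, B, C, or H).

Step 1: in state A at pos 0, read 0 -> (A,0)->write 1,move R,goto B. Now: state=B, head=1, tape[-1..2]=0100 (head:   ^)
Step 2: in state B at pos 1, read 0 -> (B,0)->write 1,move L,goto A. Now: state=A, head=0, tape[-1..2]=0110 (head:  ^)
Step 3: in state A at pos 0, read 1 -> (A,1)->write 1,move L,goto C. Now: state=C, head=-1, tape[-2..2]=00110 (head:  ^)

Answer: C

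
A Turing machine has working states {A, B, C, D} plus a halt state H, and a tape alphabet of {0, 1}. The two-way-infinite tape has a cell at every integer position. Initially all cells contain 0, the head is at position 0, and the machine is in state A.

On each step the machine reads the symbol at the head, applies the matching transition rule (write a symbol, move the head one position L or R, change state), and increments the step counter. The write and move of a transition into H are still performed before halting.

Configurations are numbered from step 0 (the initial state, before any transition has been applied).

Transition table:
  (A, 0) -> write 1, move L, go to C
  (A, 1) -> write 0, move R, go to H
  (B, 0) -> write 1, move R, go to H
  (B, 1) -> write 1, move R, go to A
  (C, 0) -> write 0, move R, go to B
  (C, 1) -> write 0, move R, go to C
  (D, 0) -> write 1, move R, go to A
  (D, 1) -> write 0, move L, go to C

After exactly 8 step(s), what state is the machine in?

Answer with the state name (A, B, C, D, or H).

Answer: H

Derivation:
Step 1: in state A at pos 0, read 0 -> (A,0)->write 1,move L,goto C. Now: state=C, head=-1, tape[-2..1]=0010 (head:  ^)
Step 2: in state C at pos -1, read 0 -> (C,0)->write 0,move R,goto B. Now: state=B, head=0, tape[-2..1]=0010 (head:   ^)
Step 3: in state B at pos 0, read 1 -> (B,1)->write 1,move R,goto A. Now: state=A, head=1, tape[-2..2]=00100 (head:    ^)
Step 4: in state A at pos 1, read 0 -> (A,0)->write 1,move L,goto C. Now: state=C, head=0, tape[-2..2]=00110 (head:   ^)
Step 5: in state C at pos 0, read 1 -> (C,1)->write 0,move R,goto C. Now: state=C, head=1, tape[-2..2]=00010 (head:    ^)
Step 6: in state C at pos 1, read 1 -> (C,1)->write 0,move R,goto C. Now: state=C, head=2, tape[-2..3]=000000 (head:     ^)
Step 7: in state C at pos 2, read 0 -> (C,0)->write 0,move R,goto B. Now: state=B, head=3, tape[-2..4]=0000000 (head:      ^)
Step 8: in state B at pos 3, read 0 -> (B,0)->write 1,move R,goto H. Now: state=H, head=4, tape[-2..5]=00000100 (head:       ^)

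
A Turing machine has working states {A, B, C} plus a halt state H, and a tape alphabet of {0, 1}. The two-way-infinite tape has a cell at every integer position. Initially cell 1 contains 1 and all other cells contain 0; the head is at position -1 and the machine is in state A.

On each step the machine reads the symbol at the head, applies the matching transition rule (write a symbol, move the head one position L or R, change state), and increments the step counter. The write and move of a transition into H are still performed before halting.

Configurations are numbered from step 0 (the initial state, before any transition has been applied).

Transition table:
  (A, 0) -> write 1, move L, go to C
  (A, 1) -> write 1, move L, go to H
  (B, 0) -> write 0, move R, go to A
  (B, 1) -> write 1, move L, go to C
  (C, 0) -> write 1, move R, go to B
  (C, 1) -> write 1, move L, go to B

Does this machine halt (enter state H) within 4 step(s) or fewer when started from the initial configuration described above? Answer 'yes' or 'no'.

Answer: no

Derivation:
Step 1: in state A at pos -1, read 0 -> (A,0)->write 1,move L,goto C. Now: state=C, head=-2, tape[-3..2]=001010 (head:  ^)
Step 2: in state C at pos -2, read 0 -> (C,0)->write 1,move R,goto B. Now: state=B, head=-1, tape[-3..2]=011010 (head:   ^)
Step 3: in state B at pos -1, read 1 -> (B,1)->write 1,move L,goto C. Now: state=C, head=-2, tape[-3..2]=011010 (head:  ^)
Step 4: in state C at pos -2, read 1 -> (C,1)->write 1,move L,goto B. Now: state=B, head=-3, tape[-4..2]=0011010 (head:  ^)
After 4 step(s): state = B (not H) -> not halted within 4 -> no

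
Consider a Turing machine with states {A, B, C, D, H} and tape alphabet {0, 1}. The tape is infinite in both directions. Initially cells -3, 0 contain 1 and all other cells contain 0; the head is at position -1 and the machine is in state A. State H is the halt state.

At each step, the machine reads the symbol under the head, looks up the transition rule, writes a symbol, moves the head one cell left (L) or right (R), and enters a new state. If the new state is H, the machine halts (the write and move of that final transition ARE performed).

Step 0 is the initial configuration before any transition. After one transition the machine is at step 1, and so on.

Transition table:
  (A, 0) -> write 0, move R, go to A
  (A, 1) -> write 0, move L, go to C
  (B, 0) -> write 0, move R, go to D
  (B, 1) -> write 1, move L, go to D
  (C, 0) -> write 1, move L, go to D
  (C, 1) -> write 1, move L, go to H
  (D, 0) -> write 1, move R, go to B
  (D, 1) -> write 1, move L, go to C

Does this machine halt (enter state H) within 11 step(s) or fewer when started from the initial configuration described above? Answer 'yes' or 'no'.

Step 1: in state A at pos -1, read 0 -> (A,0)->write 0,move R,goto A. Now: state=A, head=0, tape[-4..1]=010010 (head:     ^)
Step 2: in state A at pos 0, read 1 -> (A,1)->write 0,move L,goto C. Now: state=C, head=-1, tape[-4..1]=010000 (head:    ^)
Step 3: in state C at pos -1, read 0 -> (C,0)->write 1,move L,goto D. Now: state=D, head=-2, tape[-4..1]=010100 (head:   ^)
Step 4: in state D at pos -2, read 0 -> (D,0)->write 1,move R,goto B. Now: state=B, head=-1, tape[-4..1]=011100 (head:    ^)
Step 5: in state B at pos -1, read 1 -> (B,1)->write 1,move L,goto D. Now: state=D, head=-2, tape[-4..1]=011100 (head:   ^)
Step 6: in state D at pos -2, read 1 -> (D,1)->write 1,move L,goto C. Now: state=C, head=-3, tape[-4..1]=011100 (head:  ^)
Step 7: in state C at pos -3, read 1 -> (C,1)->write 1,move L,goto H. Now: state=H, head=-4, tape[-5..1]=0011100 (head:  ^)
State H reached at step 7; 7 <= 11 -> yes

Answer: yes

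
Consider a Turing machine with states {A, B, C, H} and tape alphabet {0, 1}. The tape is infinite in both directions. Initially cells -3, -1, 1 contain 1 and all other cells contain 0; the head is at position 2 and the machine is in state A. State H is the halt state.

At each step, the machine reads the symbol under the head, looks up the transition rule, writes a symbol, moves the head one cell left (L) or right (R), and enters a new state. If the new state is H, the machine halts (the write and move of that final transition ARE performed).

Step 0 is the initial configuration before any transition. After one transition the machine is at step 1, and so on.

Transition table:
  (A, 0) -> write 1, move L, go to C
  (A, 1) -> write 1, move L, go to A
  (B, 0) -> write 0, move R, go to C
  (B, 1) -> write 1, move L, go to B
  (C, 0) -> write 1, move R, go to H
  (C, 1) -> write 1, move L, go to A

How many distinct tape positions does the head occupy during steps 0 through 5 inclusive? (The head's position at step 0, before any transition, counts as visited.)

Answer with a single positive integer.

Step 1: in state A at pos 2, read 0 -> (A,0)->write 1,move L,goto C. Now: state=C, head=1, tape[-4..3]=01010110 (head:      ^)
Step 2: in state C at pos 1, read 1 -> (C,1)->write 1,move L,goto A. Now: state=A, head=0, tape[-4..3]=01010110 (head:     ^)
Step 3: in state A at pos 0, read 0 -> (A,0)->write 1,move L,goto C. Now: state=C, head=-1, tape[-4..3]=01011110 (head:    ^)
Step 4: in state C at pos -1, read 1 -> (C,1)->write 1,move L,goto A. Now: state=A, head=-2, tape[-4..3]=01011110 (head:   ^)
Step 5: in state A at pos -2, read 0 -> (A,0)->write 1,move L,goto C. Now: state=C, head=-3, tape[-4..3]=01111110 (head:  ^)
Head positions at steps 0..5: starting at 2, distinct positions visited = {-3, -2, -1, 0, 1, 2} -> 6 position(s)

Answer: 6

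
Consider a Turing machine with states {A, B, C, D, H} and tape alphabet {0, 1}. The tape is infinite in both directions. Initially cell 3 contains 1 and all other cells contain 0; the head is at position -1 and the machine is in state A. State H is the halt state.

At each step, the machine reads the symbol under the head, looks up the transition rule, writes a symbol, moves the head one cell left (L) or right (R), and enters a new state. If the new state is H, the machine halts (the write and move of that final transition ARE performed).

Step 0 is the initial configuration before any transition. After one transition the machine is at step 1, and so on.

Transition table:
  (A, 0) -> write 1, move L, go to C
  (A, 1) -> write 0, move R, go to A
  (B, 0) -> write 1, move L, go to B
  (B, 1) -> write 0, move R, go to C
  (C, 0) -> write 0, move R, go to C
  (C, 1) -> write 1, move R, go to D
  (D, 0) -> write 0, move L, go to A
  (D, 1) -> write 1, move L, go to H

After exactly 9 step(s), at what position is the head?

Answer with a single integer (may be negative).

Answer: 0

Derivation:
Step 1: in state A at pos -1, read 0 -> (A,0)->write 1,move L,goto C. Now: state=C, head=-2, tape[-3..4]=00100010 (head:  ^)
Step 2: in state C at pos -2, read 0 -> (C,0)->write 0,move R,goto C. Now: state=C, head=-1, tape[-3..4]=00100010 (head:   ^)
Step 3: in state C at pos -1, read 1 -> (C,1)->write 1,move R,goto D. Now: state=D, head=0, tape[-3..4]=00100010 (head:    ^)
Step 4: in state D at pos 0, read 0 -> (D,0)->write 0,move L,goto A. Now: state=A, head=-1, tape[-3..4]=00100010 (head:   ^)
Step 5: in state A at pos -1, read 1 -> (A,1)->write 0,move R,goto A. Now: state=A, head=0, tape[-3..4]=00000010 (head:    ^)
Step 6: in state A at pos 0, read 0 -> (A,0)->write 1,move L,goto C. Now: state=C, head=-1, tape[-3..4]=00010010 (head:   ^)
Step 7: in state C at pos -1, read 0 -> (C,0)->write 0,move R,goto C. Now: state=C, head=0, tape[-3..4]=00010010 (head:    ^)
Step 8: in state C at pos 0, read 1 -> (C,1)->write 1,move R,goto D. Now: state=D, head=1, tape[-3..4]=00010010 (head:     ^)
Step 9: in state D at pos 1, read 0 -> (D,0)->write 0,move L,goto A. Now: state=A, head=0, tape[-3..4]=00010010 (head:    ^)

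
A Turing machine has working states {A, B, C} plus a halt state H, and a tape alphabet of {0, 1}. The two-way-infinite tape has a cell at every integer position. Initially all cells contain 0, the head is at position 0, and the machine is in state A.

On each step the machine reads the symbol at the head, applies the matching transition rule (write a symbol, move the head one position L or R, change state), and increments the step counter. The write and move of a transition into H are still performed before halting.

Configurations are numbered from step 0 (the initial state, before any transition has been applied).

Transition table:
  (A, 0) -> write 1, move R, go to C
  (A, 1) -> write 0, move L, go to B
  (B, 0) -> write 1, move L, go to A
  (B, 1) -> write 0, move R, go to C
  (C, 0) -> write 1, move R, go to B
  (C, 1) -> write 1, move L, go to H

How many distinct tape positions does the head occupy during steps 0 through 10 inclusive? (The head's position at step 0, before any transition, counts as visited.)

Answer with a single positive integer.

Answer: 5

Derivation:
Step 1: in state A at pos 0, read 0 -> (A,0)->write 1,move R,goto C. Now: state=C, head=1, tape[-1..2]=0100 (head:   ^)
Step 2: in state C at pos 1, read 0 -> (C,0)->write 1,move R,goto B. Now: state=B, head=2, tape[-1..3]=01100 (head:    ^)
Step 3: in state B at pos 2, read 0 -> (B,0)->write 1,move L,goto A. Now: state=A, head=1, tape[-1..3]=01110 (head:   ^)
Step 4: in state A at pos 1, read 1 -> (A,1)->write 0,move L,goto B. Now: state=B, head=0, tape[-1..3]=01010 (head:  ^)
Step 5: in state B at pos 0, read 1 -> (B,1)->write 0,move R,goto C. Now: state=C, head=1, tape[-1..3]=00010 (head:   ^)
Step 6: in state C at pos 1, read 0 -> (C,0)->write 1,move R,goto B. Now: state=B, head=2, tape[-1..3]=00110 (head:    ^)
Step 7: in state B at pos 2, read 1 -> (B,1)->write 0,move R,goto C. Now: state=C, head=3, tape[-1..4]=001000 (head:     ^)
Step 8: in state C at pos 3, read 0 -> (C,0)->write 1,move R,goto B. Now: state=B, head=4, tape[-1..5]=0010100 (head:      ^)
Step 9: in state B at pos 4, read 0 -> (B,0)->write 1,move L,goto A. Now: state=A, head=3, tape[-1..5]=0010110 (head:     ^)
Step 10: in state A at pos 3, read 1 -> (A,1)->write 0,move L,goto B. Now: state=B, head=2, tape[-1..5]=0010010 (head:    ^)
Head positions at steps 0..10: starting at 0, distinct positions visited = {0, 1, 2, 3, 4} -> 5 position(s)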